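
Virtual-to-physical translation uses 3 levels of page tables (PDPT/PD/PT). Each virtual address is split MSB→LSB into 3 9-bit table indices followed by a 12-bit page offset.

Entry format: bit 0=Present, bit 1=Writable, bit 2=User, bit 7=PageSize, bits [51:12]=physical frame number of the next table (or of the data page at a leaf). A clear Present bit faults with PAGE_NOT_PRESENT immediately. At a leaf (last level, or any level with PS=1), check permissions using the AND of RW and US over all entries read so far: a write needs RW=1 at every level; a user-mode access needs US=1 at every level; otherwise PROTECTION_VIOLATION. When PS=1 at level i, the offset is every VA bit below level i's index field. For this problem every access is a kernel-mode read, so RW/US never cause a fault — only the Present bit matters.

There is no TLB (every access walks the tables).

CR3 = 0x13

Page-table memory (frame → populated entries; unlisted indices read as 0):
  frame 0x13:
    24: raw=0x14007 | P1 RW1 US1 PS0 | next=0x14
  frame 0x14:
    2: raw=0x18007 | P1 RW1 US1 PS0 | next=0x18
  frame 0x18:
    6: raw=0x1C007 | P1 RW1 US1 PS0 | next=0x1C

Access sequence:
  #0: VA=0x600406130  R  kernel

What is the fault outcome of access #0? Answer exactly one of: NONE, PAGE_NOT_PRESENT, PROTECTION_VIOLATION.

Trace:
#0 VA=0x600406130 (r,kernel):
  [0] read 0x13 idx=24: raw=0x14007 flags P=1 W=1 U=1 S=0
  [1] read 0x14 idx=2: raw=0x18007 flags P=1 W=1 U=1 S=0
  [2] read 0x18 idx=6: raw=0x1C007 flags P=1 W=1 U=1 S=0
  ⇒ phys 0x1C130  [3 reads]

Access #0 fault: NONE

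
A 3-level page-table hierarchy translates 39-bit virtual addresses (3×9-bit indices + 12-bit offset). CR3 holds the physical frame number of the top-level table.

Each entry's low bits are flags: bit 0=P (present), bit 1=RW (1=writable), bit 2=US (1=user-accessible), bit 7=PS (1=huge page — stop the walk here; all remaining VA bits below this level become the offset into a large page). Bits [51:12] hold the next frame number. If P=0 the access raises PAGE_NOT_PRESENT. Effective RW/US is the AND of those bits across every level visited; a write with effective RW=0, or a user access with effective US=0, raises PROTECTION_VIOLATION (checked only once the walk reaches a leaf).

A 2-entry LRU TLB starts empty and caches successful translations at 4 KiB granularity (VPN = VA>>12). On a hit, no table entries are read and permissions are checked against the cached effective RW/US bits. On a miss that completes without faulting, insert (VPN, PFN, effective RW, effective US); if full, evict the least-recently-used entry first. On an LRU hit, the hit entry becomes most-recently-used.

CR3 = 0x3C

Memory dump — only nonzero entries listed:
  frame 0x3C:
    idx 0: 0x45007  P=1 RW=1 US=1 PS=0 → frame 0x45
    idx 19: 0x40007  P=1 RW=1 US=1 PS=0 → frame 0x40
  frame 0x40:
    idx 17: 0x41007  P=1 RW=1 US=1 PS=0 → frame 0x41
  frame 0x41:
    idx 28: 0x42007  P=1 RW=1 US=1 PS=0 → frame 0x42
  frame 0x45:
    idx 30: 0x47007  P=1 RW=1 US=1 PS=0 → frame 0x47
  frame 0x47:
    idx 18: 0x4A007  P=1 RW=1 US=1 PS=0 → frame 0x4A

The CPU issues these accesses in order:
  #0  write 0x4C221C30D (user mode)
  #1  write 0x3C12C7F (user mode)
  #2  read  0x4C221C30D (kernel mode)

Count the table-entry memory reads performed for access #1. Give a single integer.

Walk each access:
#0 VA=0x4C221C30D (w,user):
  [0] read 0x3C idx=19: raw=0x40007 flags P=1 W=1 U=1 S=0
  [1] read 0x40 idx=17: raw=0x41007 flags P=1 W=1 U=1 S=0
  [2] read 0x41 idx=28: raw=0x42007 flags P=1 W=1 U=1 S=0
  → PA=0x4230D  (3 entries read)
#1 VA=0x3C12C7F (w,user):
  [0] read 0x3C idx=0: raw=0x45007 flags P=1 W=1 U=1 S=0
  [1] read 0x45 idx=30: raw=0x47007 flags P=1 W=1 U=1 S=0
  [2] read 0x47 idx=18: raw=0x4A007 flags P=1 W=1 U=1 S=0
  → PA=0x4AC7F  (3 entries read)
#2 VA=0x4C221C30D (r,kernel):
  TLB hit vpn=0x4C221C → PA=0x4230D

Entries read for #1: 3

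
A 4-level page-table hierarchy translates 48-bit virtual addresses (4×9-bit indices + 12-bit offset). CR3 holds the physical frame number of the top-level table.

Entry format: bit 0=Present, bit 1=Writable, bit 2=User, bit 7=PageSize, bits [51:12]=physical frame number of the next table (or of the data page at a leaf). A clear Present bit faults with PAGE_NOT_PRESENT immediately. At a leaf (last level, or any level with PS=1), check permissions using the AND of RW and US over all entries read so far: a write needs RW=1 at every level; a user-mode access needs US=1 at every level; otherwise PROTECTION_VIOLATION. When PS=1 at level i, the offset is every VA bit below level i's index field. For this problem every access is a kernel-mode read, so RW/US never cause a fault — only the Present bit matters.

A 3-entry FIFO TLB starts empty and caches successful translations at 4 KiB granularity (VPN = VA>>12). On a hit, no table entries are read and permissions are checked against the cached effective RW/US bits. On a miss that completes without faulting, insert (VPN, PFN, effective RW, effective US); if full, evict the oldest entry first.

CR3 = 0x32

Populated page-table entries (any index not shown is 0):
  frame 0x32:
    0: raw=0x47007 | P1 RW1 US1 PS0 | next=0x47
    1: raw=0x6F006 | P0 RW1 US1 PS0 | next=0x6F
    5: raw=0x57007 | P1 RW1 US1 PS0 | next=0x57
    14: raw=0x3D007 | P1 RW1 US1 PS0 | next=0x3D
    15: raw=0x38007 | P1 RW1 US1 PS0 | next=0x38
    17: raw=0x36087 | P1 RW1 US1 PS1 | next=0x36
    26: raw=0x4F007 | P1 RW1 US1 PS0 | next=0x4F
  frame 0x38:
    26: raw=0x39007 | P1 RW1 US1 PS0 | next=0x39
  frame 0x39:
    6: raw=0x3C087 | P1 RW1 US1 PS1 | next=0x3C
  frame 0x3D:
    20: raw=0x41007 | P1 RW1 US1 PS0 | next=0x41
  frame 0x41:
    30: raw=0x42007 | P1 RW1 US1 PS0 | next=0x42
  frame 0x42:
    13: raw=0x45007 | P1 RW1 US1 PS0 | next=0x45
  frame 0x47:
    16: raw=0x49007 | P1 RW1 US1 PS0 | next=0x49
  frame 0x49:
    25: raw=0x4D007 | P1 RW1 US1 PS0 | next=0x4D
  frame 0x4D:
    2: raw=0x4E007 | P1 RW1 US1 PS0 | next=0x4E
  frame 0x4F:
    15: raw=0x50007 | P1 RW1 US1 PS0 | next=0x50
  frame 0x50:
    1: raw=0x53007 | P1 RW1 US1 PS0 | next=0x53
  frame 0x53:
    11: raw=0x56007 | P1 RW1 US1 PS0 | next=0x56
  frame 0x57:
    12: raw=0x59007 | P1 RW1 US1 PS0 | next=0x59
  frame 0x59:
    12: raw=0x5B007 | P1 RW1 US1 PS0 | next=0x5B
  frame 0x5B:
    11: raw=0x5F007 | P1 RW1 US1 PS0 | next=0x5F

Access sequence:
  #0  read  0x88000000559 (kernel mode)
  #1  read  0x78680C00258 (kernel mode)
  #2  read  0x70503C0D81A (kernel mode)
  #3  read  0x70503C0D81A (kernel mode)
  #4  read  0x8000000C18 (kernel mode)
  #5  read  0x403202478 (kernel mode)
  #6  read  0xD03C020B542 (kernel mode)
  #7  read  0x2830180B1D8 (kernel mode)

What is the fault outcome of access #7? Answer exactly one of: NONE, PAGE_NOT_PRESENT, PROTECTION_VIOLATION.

Walk each access:
#0 VA=0x88000000559 (r,kernel):
  lvl0: tbl 0x32, slot 17 ⇒ 0x36087 (P1/RW1/US1/PS1)
  ✓ 0x36559 (huge @L0)  — 1 lookups
#1 VA=0x78680C00258 (r,kernel):
  lvl0: tbl 0x32, slot 15 ⇒ 0x38007 (P1/RW1/US1/PS0)
  lvl1: tbl 0x38, slot 26 ⇒ 0x39007 (P1/RW1/US1/PS0)
  lvl2: tbl 0x39, slot 6 ⇒ 0x3C087 (P1/RW1/US1/PS1)
  ✓ 0x3C258 (huge @L2)  — 3 lookups
#2 VA=0x70503C0D81A (r,kernel):
  lvl0: tbl 0x32, slot 14 ⇒ 0x3D007 (P1/RW1/US1/PS0)
  lvl1: tbl 0x3D, slot 20 ⇒ 0x41007 (P1/RW1/US1/PS0)
  lvl2: tbl 0x41, slot 30 ⇒ 0x42007 (P1/RW1/US1/PS0)
  lvl3: tbl 0x42, slot 13 ⇒ 0x45007 (P1/RW1/US1/PS0)
  ✓ 0x4581A  — 4 lookups
#3 VA=0x70503C0D81A (r,kernel):
  TLB hit vpn=0x70503C0D → PA=0x4581A
#4 VA=0x8000000C18 (r,kernel):
  lvl0: tbl 0x32, slot 1 ⇒ 0x6F006 (P0/RW1/US1/PS0)
  ⇒ fault: PAGE_NOT_PRESENT  — 1 lookups
#5 VA=0x403202478 (r,kernel):
  lvl0: tbl 0x32, slot 0 ⇒ 0x47007 (P1/RW1/US1/PS0)
  lvl1: tbl 0x47, slot 16 ⇒ 0x49007 (P1/RW1/US1/PS0)
  lvl2: tbl 0x49, slot 25 ⇒ 0x4D007 (P1/RW1/US1/PS0)
  lvl3: tbl 0x4D, slot 2 ⇒ 0x4E007 (P1/RW1/US1/PS0)
  ✓ 0x4E478  — 4 lookups
#6 VA=0xD03C020B542 (r,kernel):
  lvl0: tbl 0x32, slot 26 ⇒ 0x4F007 (P1/RW1/US1/PS0)
  lvl1: tbl 0x4F, slot 15 ⇒ 0x50007 (P1/RW1/US1/PS0)
  lvl2: tbl 0x50, slot 1 ⇒ 0x53007 (P1/RW1/US1/PS0)
  lvl3: tbl 0x53, slot 11 ⇒ 0x56007 (P1/RW1/US1/PS0)
  ✓ 0x56542  — 4 lookups
#7 VA=0x2830180B1D8 (r,kernel):
  lvl0: tbl 0x32, slot 5 ⇒ 0x57007 (P1/RW1/US1/PS0)
  lvl1: tbl 0x57, slot 12 ⇒ 0x59007 (P1/RW1/US1/PS0)
  lvl2: tbl 0x59, slot 12 ⇒ 0x5B007 (P1/RW1/US1/PS0)
  lvl3: tbl 0x5B, slot 11 ⇒ 0x5F007 (P1/RW1/US1/PS0)
  ✓ 0x5F1D8  — 4 lookups

Access #7 fault: NONE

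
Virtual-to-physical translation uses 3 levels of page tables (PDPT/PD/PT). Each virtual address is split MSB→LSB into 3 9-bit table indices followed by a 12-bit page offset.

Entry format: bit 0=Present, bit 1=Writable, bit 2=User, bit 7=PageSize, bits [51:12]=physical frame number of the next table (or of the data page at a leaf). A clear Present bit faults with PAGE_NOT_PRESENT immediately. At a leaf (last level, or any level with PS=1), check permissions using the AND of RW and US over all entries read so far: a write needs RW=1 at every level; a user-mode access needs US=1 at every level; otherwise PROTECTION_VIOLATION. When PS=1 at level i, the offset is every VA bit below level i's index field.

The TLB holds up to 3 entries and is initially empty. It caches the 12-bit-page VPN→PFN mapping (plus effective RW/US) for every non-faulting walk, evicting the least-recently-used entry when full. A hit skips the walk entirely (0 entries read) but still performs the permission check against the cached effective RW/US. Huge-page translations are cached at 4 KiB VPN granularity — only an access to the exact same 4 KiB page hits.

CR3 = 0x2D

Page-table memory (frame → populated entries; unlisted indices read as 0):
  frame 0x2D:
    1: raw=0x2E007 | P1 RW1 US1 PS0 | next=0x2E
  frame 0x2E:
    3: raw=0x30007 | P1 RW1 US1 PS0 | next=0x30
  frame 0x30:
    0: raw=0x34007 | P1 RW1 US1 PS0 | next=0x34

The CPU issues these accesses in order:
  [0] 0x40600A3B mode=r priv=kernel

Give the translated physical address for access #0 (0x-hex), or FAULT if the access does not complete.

Trace:
#0 VA=0x40600A3B (r,kernel):
  lvl0: tbl 0x2D, slot 1 ⇒ 0x2E007 (P1/RW1/US1/PS0)
  lvl1: tbl 0x2E, slot 3 ⇒ 0x30007 (P1/RW1/US1/PS0)
  lvl2: tbl 0x30, slot 0 ⇒ 0x34007 (P1/RW1/US1/PS0)
  ✓ 0x34A3B  — 3 lookups

Access #0 PA: 0x34A3B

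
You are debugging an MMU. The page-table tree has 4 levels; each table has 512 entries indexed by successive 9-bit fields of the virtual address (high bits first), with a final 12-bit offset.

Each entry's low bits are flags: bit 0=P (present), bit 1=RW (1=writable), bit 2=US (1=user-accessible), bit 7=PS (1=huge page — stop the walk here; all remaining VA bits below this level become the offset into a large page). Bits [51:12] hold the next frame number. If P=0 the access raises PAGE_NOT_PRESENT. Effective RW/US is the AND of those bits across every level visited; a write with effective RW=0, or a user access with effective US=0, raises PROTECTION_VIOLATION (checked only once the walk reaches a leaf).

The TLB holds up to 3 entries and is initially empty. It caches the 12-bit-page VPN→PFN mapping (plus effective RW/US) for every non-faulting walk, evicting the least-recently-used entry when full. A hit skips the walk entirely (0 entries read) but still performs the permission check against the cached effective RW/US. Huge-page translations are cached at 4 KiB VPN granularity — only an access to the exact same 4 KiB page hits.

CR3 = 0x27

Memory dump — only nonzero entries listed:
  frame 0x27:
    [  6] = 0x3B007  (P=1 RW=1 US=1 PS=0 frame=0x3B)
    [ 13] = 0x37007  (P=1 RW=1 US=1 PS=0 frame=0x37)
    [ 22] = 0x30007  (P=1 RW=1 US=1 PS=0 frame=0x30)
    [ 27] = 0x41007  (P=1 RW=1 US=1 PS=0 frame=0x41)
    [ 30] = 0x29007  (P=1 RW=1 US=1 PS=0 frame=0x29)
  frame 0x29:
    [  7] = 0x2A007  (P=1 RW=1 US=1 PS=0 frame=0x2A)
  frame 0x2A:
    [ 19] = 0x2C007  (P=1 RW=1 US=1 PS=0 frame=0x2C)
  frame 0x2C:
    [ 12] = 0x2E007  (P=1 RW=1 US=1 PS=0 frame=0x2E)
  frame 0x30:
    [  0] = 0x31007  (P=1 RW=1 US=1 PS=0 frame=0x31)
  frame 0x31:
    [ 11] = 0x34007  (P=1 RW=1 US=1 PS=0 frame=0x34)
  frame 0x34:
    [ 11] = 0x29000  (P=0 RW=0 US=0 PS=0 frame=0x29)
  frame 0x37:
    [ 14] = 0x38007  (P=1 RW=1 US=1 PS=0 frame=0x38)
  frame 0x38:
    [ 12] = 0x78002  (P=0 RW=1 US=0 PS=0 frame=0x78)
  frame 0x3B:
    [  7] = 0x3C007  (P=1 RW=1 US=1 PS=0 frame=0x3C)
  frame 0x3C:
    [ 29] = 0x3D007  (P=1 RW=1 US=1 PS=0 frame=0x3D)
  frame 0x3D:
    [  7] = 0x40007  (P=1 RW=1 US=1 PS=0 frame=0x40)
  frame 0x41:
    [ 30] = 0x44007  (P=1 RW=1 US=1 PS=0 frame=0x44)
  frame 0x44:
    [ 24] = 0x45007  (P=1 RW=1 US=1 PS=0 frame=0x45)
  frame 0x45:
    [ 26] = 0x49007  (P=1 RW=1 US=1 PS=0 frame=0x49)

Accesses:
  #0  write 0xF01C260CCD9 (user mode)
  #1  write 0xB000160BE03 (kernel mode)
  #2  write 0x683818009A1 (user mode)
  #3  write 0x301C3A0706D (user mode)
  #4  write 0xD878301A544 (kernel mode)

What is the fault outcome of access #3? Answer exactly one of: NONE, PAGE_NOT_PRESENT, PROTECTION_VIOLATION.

Walk each access:
#0 VA=0xF01C260CCD9 (w,user):
  L0: frame=0x27 idx=30 entry=0x29007 [P=1 RW=1 US=1 PS=0]
  L1: frame=0x29 idx=7 entry=0x2A007 [P=1 RW=1 US=1 PS=0]
  L2: frame=0x2A idx=19 entry=0x2C007 [P=1 RW=1 US=1 PS=0]
  L3: frame=0x2C idx=12 entry=0x2E007 [P=1 RW=1 US=1 PS=0]
  ✓ 0x2ECD9  — 4 lookups
#1 VA=0xB000160BE03 (w,kernel):
  L0: frame=0x27 idx=22 entry=0x30007 [P=1 RW=1 US=1 PS=0]
  L1: frame=0x30 idx=0 entry=0x31007 [P=1 RW=1 US=1 PS=0]
  L2: frame=0x31 idx=11 entry=0x34007 [P=1 RW=1 US=1 PS=0]
  L3: frame=0x34 idx=11 entry=0x29000 [P=0 RW=0 US=0 PS=0]
  ✗ PAGE_NOT_PRESENT  [4 reads]
#2 VA=0x683818009A1 (w,user):
  L0: frame=0x27 idx=13 entry=0x37007 [P=1 RW=1 US=1 PS=0]
  L1: frame=0x37 idx=14 entry=0x38007 [P=1 RW=1 US=1 PS=0]
  L2: frame=0x38 idx=12 entry=0x78002 [P=0 RW=1 US=0 PS=0]
  ✗ PAGE_NOT_PRESENT  [3 reads]
#3 VA=0x301C3A0706D (w,user):
  L0: frame=0x27 idx=6 entry=0x3B007 [P=1 RW=1 US=1 PS=0]
  L1: frame=0x3B idx=7 entry=0x3C007 [P=1 RW=1 US=1 PS=0]
  L2: frame=0x3C idx=29 entry=0x3D007 [P=1 RW=1 US=1 PS=0]
  L3: frame=0x3D idx=7 entry=0x40007 [P=1 RW=1 US=1 PS=0]
  ✓ 0x4006D  — 4 lookups
#4 VA=0xD878301A544 (w,kernel):
  L0: frame=0x27 idx=27 entry=0x41007 [P=1 RW=1 US=1 PS=0]
  L1: frame=0x41 idx=30 entry=0x44007 [P=1 RW=1 US=1 PS=0]
  L2: frame=0x44 idx=24 entry=0x45007 [P=1 RW=1 US=1 PS=0]
  L3: frame=0x45 idx=26 entry=0x49007 [P=1 RW=1 US=1 PS=0]
  ✓ 0x49544  — 4 lookups

Access #3 fault: NONE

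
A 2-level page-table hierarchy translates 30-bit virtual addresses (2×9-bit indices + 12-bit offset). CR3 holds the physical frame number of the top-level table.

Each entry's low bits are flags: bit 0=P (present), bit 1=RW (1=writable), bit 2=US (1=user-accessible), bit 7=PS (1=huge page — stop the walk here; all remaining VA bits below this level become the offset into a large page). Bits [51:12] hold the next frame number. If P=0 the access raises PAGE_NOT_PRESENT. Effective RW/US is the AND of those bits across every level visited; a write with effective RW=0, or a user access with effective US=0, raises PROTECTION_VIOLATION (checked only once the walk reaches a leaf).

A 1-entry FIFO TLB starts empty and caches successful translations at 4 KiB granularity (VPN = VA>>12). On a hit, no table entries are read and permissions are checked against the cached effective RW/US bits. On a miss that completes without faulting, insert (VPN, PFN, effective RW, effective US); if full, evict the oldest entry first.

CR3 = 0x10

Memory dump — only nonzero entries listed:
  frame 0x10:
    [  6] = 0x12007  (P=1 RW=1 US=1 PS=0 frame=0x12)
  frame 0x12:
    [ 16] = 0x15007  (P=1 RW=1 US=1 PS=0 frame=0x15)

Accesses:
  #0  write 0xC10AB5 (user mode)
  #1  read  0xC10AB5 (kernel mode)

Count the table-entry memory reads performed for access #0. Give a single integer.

Per-access translation:
#0 VA=0xC10AB5 (w,user):
  L0 @0x10[6] → 0x12007  P=1,RW=1,US=1,PS=0
  L1 @0x12[16] → 0x15007  P=1,RW=1,US=1,PS=0
  ✓ 0x15AB5  — 2 lookups
#1 VA=0xC10AB5 (r,kernel):
  TLB hit vpn=0xC10 → PA=0x15AB5

Entries read for #0: 2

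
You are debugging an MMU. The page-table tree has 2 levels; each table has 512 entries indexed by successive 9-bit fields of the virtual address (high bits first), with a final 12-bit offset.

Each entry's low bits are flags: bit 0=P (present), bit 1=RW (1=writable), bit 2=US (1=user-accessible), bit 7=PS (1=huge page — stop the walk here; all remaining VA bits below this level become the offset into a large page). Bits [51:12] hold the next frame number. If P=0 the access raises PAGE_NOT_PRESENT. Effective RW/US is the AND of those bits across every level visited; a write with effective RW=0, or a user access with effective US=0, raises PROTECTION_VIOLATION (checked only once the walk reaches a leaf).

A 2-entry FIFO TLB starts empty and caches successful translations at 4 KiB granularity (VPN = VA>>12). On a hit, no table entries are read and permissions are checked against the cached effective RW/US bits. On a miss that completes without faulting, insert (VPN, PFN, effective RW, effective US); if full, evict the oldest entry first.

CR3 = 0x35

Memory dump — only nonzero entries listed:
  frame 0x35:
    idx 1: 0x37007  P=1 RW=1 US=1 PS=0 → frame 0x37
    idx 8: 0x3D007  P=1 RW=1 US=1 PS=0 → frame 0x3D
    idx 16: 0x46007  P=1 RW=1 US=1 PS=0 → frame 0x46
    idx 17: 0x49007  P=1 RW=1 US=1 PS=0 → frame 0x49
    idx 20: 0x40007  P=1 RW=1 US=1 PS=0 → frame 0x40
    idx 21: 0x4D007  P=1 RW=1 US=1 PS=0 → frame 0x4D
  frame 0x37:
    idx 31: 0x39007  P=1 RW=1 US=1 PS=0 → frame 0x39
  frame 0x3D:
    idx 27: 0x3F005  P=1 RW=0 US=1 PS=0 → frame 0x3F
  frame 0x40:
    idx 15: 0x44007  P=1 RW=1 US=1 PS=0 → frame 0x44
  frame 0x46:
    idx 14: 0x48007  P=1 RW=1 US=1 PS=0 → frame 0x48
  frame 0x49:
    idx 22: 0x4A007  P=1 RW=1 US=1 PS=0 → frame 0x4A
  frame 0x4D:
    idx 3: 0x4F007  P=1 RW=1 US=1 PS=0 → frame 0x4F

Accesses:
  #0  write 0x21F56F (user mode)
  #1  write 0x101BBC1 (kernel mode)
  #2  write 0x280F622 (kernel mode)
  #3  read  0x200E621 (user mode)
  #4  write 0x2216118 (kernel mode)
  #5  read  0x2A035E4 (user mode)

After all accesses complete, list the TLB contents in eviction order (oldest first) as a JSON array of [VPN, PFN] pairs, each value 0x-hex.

Walk each access:
#0 VA=0x21F56F (w,user):
  lvl0: tbl 0x35, slot 1 ⇒ 0x37007 (P1/RW1/US1/PS0)
  lvl1: tbl 0x37, slot 31 ⇒ 0x39007 (P1/RW1/US1/PS0)
  ✓ 0x3956F  — 2 lookups
#1 VA=0x101BBC1 (w,kernel):
  lvl0: tbl 0x35, slot 8 ⇒ 0x3D007 (P1/RW1/US1/PS0)
  lvl1: tbl 0x3D, slot 27 ⇒ 0x3F005 (P1/RW0/US1/PS0)
  → PROTECTION_VIOLATION  (2 entries read)
#2 VA=0x280F622 (w,kernel):
  lvl0: tbl 0x35, slot 20 ⇒ 0x40007 (P1/RW1/US1/PS0)
  lvl1: tbl 0x40, slot 15 ⇒ 0x44007 (P1/RW1/US1/PS0)
  ✓ 0x44622  — 2 lookups
#3 VA=0x200E621 (r,user):
  lvl0: tbl 0x35, slot 16 ⇒ 0x46007 (P1/RW1/US1/PS0)
  lvl1: tbl 0x46, slot 14 ⇒ 0x48007 (P1/RW1/US1/PS0)
  ✓ 0x48621  — 2 lookups
#4 VA=0x2216118 (w,kernel):
  lvl0: tbl 0x35, slot 17 ⇒ 0x49007 (P1/RW1/US1/PS0)
  lvl1: tbl 0x49, slot 22 ⇒ 0x4A007 (P1/RW1/US1/PS0)
  ✓ 0x4A118  — 2 lookups
#5 VA=0x2A035E4 (r,user):
  lvl0: tbl 0x35, slot 21 ⇒ 0x4D007 (P1/RW1/US1/PS0)
  lvl1: tbl 0x4D, slot 3 ⇒ 0x4F007 (P1/RW1/US1/PS0)
  ✓ 0x4F5E4  — 2 lookups

TLB: [["0x2216", "0x4A"], ["0x2A03", "0x4F"]]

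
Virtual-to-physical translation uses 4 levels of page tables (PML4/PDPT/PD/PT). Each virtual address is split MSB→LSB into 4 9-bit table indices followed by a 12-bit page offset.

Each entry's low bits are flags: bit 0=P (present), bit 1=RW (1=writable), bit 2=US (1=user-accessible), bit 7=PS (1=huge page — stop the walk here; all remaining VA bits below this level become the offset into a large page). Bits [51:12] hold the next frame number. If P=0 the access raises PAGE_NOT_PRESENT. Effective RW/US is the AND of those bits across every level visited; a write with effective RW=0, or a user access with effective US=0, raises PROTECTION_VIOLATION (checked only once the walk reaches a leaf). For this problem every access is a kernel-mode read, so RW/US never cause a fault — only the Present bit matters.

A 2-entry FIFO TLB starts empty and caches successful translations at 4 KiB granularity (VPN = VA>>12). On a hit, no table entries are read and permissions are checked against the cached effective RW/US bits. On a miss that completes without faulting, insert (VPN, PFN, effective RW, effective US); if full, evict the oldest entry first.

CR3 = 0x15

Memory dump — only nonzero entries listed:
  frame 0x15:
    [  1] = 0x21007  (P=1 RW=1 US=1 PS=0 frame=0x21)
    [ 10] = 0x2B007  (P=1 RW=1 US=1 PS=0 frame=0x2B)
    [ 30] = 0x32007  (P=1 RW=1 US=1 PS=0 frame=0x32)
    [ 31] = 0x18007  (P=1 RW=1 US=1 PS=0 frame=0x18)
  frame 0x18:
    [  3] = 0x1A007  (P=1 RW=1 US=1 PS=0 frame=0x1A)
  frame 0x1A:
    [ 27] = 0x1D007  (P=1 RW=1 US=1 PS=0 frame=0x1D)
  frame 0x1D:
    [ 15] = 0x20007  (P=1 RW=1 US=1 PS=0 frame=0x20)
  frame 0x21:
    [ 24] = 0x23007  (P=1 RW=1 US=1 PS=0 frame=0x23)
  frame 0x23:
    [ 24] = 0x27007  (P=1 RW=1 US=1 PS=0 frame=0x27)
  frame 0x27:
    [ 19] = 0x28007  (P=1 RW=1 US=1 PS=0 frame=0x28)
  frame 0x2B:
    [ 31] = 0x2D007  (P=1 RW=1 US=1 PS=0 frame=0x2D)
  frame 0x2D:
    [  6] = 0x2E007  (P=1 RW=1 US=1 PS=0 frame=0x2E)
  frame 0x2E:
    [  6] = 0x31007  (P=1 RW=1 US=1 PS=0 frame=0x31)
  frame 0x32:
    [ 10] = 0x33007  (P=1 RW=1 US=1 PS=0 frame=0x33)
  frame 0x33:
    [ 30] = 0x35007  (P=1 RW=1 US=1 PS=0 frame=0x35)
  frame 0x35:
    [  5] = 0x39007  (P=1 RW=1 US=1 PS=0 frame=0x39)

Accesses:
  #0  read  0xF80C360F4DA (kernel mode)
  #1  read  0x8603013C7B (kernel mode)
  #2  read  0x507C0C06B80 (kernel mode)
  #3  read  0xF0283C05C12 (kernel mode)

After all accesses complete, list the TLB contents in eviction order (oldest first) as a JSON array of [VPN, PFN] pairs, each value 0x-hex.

Walk each access:
#0 VA=0xF80C360F4DA (r,kernel):
  [0] read 0x15 idx=31: raw=0x18007 flags P=1 W=1 U=1 S=0
  [1] read 0x18 idx=3: raw=0x1A007 flags P=1 W=1 U=1 S=0
  [2] read 0x1A idx=27: raw=0x1D007 flags P=1 W=1 U=1 S=0
  [3] read 0x1D idx=15: raw=0x20007 flags P=1 W=1 U=1 S=0
  → PA=0x204DA  (4 entries read)
#1 VA=0x8603013C7B (r,kernel):
  [0] read 0x15 idx=1: raw=0x21007 flags P=1 W=1 U=1 S=0
  [1] read 0x21 idx=24: raw=0x23007 flags P=1 W=1 U=1 S=0
  [2] read 0x23 idx=24: raw=0x27007 flags P=1 W=1 U=1 S=0
  [3] read 0x27 idx=19: raw=0x28007 flags P=1 W=1 U=1 S=0
  → PA=0x28C7B  (4 entries read)
#2 VA=0x507C0C06B80 (r,kernel):
  [0] read 0x15 idx=10: raw=0x2B007 flags P=1 W=1 U=1 S=0
  [1] read 0x2B idx=31: raw=0x2D007 flags P=1 W=1 U=1 S=0
  [2] read 0x2D idx=6: raw=0x2E007 flags P=1 W=1 U=1 S=0
  [3] read 0x2E idx=6: raw=0x31007 flags P=1 W=1 U=1 S=0
  → PA=0x31B80  (4 entries read)
#3 VA=0xF0283C05C12 (r,kernel):
  [0] read 0x15 idx=30: raw=0x32007 flags P=1 W=1 U=1 S=0
  [1] read 0x32 idx=10: raw=0x33007 flags P=1 W=1 U=1 S=0
  [2] read 0x33 idx=30: raw=0x35007 flags P=1 W=1 U=1 S=0
  [3] read 0x35 idx=5: raw=0x39007 flags P=1 W=1 U=1 S=0
  → PA=0x39C12  (4 entries read)

TLB: [["0x507C0C06", "0x31"], ["0xF0283C05", "0x39"]]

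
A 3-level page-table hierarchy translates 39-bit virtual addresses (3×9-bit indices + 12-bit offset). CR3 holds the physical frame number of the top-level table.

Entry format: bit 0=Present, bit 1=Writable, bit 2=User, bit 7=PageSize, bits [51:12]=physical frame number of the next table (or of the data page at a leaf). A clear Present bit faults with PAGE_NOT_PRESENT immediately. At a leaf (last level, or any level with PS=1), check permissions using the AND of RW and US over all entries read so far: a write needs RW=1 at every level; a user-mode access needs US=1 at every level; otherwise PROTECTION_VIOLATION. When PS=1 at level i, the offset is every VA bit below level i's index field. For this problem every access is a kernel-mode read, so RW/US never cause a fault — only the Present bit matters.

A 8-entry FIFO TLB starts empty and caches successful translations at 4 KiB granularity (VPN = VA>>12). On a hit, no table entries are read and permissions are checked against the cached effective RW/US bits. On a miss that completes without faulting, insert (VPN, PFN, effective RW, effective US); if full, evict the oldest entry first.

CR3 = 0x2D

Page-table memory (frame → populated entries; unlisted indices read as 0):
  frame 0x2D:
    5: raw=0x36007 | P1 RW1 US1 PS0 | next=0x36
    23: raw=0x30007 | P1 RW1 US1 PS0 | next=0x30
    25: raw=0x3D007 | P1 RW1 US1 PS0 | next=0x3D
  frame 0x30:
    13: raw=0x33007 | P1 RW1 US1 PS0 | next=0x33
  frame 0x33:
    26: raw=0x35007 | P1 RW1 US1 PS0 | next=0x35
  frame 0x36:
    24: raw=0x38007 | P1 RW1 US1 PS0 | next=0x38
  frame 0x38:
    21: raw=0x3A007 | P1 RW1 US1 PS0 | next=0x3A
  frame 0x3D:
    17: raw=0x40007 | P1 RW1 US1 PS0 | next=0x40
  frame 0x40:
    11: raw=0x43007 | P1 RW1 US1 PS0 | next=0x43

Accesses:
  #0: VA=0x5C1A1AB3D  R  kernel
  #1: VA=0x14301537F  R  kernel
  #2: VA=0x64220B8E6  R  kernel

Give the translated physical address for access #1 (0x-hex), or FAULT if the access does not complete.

Trace:
#0 VA=0x5C1A1AB3D (r,kernel):
  L0 @0x2D[23] → 0x30007  P=1,RW=1,US=1,PS=0
  L1 @0x30[13] → 0x33007  P=1,RW=1,US=1,PS=0
  L2 @0x33[26] → 0x35007  P=1,RW=1,US=1,PS=0
  → PA=0x35B3D  (3 entries read)
#1 VA=0x14301537F (r,kernel):
  L0 @0x2D[5] → 0x36007  P=1,RW=1,US=1,PS=0
  L1 @0x36[24] → 0x38007  P=1,RW=1,US=1,PS=0
  L2 @0x38[21] → 0x3A007  P=1,RW=1,US=1,PS=0
  → PA=0x3A37F  (3 entries read)
#2 VA=0x64220B8E6 (r,kernel):
  L0 @0x2D[25] → 0x3D007  P=1,RW=1,US=1,PS=0
  L1 @0x3D[17] → 0x40007  P=1,RW=1,US=1,PS=0
  L2 @0x40[11] → 0x43007  P=1,RW=1,US=1,PS=0
  → PA=0x438E6  (3 entries read)

Access #1 PA: 0x3A37F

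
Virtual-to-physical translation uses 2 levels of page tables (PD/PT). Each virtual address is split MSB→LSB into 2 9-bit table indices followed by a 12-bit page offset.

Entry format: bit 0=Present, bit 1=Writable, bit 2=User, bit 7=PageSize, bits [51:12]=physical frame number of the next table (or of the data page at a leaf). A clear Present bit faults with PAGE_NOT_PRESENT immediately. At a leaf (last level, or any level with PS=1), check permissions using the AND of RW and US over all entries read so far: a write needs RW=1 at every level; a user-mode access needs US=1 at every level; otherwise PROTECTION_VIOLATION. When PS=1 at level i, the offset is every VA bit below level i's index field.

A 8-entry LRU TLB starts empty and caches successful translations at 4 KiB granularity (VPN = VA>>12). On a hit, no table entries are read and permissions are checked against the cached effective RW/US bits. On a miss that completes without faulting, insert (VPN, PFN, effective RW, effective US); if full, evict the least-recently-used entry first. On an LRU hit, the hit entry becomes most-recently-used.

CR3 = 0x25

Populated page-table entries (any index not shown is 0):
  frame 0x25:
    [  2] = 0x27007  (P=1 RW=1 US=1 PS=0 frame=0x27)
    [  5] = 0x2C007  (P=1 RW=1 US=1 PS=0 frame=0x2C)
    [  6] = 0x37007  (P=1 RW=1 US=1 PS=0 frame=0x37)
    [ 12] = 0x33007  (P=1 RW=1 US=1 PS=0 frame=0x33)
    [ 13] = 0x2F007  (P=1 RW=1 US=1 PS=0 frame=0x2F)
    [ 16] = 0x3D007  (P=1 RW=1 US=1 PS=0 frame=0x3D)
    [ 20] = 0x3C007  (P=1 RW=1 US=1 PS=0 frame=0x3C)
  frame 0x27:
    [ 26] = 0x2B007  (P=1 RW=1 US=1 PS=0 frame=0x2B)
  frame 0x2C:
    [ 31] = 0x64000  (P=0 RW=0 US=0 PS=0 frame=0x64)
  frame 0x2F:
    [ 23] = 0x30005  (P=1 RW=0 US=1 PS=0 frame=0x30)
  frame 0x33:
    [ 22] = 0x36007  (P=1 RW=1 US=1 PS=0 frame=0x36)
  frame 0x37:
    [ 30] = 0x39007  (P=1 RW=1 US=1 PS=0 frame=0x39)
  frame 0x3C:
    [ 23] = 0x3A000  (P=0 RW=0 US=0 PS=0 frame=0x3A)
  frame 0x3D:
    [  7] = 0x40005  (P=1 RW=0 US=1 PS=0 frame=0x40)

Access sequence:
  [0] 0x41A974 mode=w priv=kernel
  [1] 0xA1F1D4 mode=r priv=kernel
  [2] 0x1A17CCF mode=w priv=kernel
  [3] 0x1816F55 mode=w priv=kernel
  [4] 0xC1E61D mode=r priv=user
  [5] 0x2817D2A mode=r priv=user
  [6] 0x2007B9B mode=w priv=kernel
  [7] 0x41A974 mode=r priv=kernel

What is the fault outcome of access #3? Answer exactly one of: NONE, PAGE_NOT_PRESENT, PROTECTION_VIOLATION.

Walk each access:
#0 VA=0x41A974 (w,kernel):
  [0] read 0x25 idx=2: raw=0x27007 flags P=1 W=1 U=1 S=0
  [1] read 0x27 idx=26: raw=0x2B007 flags P=1 W=1 U=1 S=0
  → PA=0x2B974  (2 entries read)
#1 VA=0xA1F1D4 (r,kernel):
  [0] read 0x25 idx=5: raw=0x2C007 flags P=1 W=1 U=1 S=0
  [1] read 0x2C idx=31: raw=0x64000 flags P=0 W=0 U=0 S=0
  ✗ PAGE_NOT_PRESENT  [2 reads]
#2 VA=0x1A17CCF (w,kernel):
  [0] read 0x25 idx=13: raw=0x2F007 flags P=1 W=1 U=1 S=0
  [1] read 0x2F idx=23: raw=0x30005 flags P=1 W=0 U=1 S=0
  ✗ PROTECTION_VIOLATION  [2 reads]
#3 VA=0x1816F55 (w,kernel):
  [0] read 0x25 idx=12: raw=0x33007 flags P=1 W=1 U=1 S=0
  [1] read 0x33 idx=22: raw=0x36007 flags P=1 W=1 U=1 S=0
  → PA=0x36F55  (2 entries read)
#4 VA=0xC1E61D (r,user):
  [0] read 0x25 idx=6: raw=0x37007 flags P=1 W=1 U=1 S=0
  [1] read 0x37 idx=30: raw=0x39007 flags P=1 W=1 U=1 S=0
  → PA=0x3961D  (2 entries read)
#5 VA=0x2817D2A (r,user):
  [0] read 0x25 idx=20: raw=0x3C007 flags P=1 W=1 U=1 S=0
  [1] read 0x3C idx=23: raw=0x3A000 flags P=0 W=0 U=0 S=0
  ✗ PAGE_NOT_PRESENT  [2 reads]
#6 VA=0x2007B9B (w,kernel):
  [0] read 0x25 idx=16: raw=0x3D007 flags P=1 W=1 U=1 S=0
  [1] read 0x3D idx=7: raw=0x40005 flags P=1 W=0 U=1 S=0
  ✗ PROTECTION_VIOLATION  [2 reads]
#7 VA=0x41A974 (r,kernel):
  TLB hit vpn=0x41A → PA=0x2B974

Access #3 fault: NONE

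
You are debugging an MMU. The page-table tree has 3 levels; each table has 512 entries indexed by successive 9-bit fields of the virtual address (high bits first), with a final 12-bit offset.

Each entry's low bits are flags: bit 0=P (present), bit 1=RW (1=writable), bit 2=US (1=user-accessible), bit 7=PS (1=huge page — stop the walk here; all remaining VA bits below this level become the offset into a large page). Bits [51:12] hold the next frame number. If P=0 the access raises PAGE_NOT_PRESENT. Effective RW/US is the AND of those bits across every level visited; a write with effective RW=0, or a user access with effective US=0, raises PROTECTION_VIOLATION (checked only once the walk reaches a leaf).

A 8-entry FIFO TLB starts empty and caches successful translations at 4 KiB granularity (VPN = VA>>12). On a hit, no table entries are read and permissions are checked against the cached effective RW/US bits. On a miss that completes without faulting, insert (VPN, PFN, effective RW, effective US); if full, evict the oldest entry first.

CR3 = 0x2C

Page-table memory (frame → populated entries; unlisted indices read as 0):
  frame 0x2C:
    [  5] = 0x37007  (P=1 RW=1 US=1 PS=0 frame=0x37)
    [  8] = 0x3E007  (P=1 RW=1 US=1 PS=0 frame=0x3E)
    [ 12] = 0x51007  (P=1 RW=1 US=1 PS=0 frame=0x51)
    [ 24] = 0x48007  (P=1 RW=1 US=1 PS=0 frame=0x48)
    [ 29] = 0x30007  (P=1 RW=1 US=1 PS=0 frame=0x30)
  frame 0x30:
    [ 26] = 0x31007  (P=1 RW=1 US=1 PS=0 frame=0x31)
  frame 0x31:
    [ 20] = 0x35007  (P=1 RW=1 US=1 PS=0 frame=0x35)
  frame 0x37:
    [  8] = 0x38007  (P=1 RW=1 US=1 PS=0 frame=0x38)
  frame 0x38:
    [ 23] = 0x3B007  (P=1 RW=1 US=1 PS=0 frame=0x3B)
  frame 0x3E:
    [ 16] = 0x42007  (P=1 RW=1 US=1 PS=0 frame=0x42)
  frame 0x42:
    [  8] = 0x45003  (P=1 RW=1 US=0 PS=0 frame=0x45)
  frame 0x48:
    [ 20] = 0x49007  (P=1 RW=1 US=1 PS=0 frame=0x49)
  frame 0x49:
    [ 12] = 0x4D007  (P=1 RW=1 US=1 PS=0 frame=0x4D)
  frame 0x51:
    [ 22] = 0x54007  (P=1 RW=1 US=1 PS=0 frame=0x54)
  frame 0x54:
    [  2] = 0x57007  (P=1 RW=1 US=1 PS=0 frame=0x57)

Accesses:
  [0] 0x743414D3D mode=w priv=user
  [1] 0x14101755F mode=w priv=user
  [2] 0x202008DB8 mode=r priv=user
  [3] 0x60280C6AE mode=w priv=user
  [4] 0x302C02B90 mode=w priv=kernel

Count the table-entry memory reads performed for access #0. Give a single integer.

Trace:
#0 VA=0x743414D3D (w,user):
  lvl0: tbl 0x2C, slot 29 ⇒ 0x30007 (P1/RW1/US1/PS0)
  lvl1: tbl 0x30, slot 26 ⇒ 0x31007 (P1/RW1/US1/PS0)
  lvl2: tbl 0x31, slot 20 ⇒ 0x35007 (P1/RW1/US1/PS0)
  ✓ 0x35D3D  — 3 lookups
#1 VA=0x14101755F (w,user):
  lvl0: tbl 0x2C, slot 5 ⇒ 0x37007 (P1/RW1/US1/PS0)
  lvl1: tbl 0x37, slot 8 ⇒ 0x38007 (P1/RW1/US1/PS0)
  lvl2: tbl 0x38, slot 23 ⇒ 0x3B007 (P1/RW1/US1/PS0)
  ✓ 0x3B55F  — 3 lookups
#2 VA=0x202008DB8 (r,user):
  lvl0: tbl 0x2C, slot 8 ⇒ 0x3E007 (P1/RW1/US1/PS0)
  lvl1: tbl 0x3E, slot 16 ⇒ 0x42007 (P1/RW1/US1/PS0)
  lvl2: tbl 0x42, slot 8 ⇒ 0x45003 (P1/RW1/US0/PS0)
  ✗ PROTECTION_VIOLATION  [3 reads]
#3 VA=0x60280C6AE (w,user):
  lvl0: tbl 0x2C, slot 24 ⇒ 0x48007 (P1/RW1/US1/PS0)
  lvl1: tbl 0x48, slot 20 ⇒ 0x49007 (P1/RW1/US1/PS0)
  lvl2: tbl 0x49, slot 12 ⇒ 0x4D007 (P1/RW1/US1/PS0)
  ✓ 0x4D6AE  — 3 lookups
#4 VA=0x302C02B90 (w,kernel):
  lvl0: tbl 0x2C, slot 12 ⇒ 0x51007 (P1/RW1/US1/PS0)
  lvl1: tbl 0x51, slot 22 ⇒ 0x54007 (P1/RW1/US1/PS0)
  lvl2: tbl 0x54, slot 2 ⇒ 0x57007 (P1/RW1/US1/PS0)
  ✓ 0x57B90  — 3 lookups

Entries read for #0: 3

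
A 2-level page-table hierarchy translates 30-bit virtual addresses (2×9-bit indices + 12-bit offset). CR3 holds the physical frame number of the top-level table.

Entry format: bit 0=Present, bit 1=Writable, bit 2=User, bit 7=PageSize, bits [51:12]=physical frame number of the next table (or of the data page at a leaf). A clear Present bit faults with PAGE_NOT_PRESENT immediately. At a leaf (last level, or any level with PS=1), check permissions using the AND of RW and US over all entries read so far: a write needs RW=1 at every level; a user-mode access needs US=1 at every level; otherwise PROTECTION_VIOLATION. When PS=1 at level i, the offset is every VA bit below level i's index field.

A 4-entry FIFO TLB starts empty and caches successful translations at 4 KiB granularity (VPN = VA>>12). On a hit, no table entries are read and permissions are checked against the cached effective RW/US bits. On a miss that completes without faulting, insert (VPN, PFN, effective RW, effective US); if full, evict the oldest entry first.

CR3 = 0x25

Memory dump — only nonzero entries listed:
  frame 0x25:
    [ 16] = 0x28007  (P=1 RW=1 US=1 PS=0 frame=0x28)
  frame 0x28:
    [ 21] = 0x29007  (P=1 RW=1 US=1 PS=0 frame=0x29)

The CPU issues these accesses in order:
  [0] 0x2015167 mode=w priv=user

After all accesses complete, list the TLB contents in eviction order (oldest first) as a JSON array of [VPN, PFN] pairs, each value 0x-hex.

Trace:
#0 VA=0x2015167 (w,user):
  [0] read 0x25 idx=16: raw=0x28007 flags P=1 W=1 U=1 S=0
  [1] read 0x28 idx=21: raw=0x29007 flags P=1 W=1 U=1 S=0
  ✓ 0x29167  — 2 lookups

TLB: [["0x2015", "0x29"]]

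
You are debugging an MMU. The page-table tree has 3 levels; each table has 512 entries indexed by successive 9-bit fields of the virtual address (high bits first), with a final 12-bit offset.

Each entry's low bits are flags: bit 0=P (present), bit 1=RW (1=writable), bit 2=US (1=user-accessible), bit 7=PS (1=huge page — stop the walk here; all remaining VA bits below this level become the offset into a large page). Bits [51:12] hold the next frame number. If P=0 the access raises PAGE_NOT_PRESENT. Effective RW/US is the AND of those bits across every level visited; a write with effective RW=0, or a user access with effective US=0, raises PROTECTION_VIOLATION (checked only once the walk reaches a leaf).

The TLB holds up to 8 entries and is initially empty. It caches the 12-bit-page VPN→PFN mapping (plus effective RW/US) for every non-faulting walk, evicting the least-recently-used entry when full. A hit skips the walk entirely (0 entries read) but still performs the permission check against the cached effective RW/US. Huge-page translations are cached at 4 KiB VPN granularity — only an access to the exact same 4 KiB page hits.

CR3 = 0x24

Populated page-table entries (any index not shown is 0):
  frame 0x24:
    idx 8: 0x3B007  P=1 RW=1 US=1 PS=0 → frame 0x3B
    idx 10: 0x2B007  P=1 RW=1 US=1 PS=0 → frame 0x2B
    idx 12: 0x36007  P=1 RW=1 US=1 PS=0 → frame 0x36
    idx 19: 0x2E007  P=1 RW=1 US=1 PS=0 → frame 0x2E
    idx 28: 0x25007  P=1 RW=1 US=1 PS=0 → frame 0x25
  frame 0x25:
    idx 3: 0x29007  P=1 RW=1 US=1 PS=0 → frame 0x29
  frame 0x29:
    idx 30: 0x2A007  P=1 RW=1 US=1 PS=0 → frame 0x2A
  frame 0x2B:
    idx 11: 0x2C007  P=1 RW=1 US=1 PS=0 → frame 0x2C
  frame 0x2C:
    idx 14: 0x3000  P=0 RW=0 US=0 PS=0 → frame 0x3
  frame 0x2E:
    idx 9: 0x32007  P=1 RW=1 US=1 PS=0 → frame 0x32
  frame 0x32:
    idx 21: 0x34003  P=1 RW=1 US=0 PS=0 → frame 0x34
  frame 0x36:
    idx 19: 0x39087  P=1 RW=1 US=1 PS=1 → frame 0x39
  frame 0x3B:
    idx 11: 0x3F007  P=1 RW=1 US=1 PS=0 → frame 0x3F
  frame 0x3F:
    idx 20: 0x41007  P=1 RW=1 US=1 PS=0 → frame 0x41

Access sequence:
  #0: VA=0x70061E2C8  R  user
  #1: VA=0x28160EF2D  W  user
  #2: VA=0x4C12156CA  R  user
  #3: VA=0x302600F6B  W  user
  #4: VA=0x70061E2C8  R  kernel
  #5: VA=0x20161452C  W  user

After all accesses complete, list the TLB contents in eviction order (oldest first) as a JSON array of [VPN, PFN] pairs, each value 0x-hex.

Walk each access:
#0 VA=0x70061E2C8 (r,user):
  lvl0: tbl 0x24, slot 28 ⇒ 0x25007 (P1/RW1/US1/PS0)
  lvl1: tbl 0x25, slot 3 ⇒ 0x29007 (P1/RW1/US1/PS0)
  lvl2: tbl 0x29, slot 30 ⇒ 0x2A007 (P1/RW1/US1/PS0)
  → PA=0x2A2C8  (3 entries read)
#1 VA=0x28160EF2D (w,user):
  lvl0: tbl 0x24, slot 10 ⇒ 0x2B007 (P1/RW1/US1/PS0)
  lvl1: tbl 0x2B, slot 11 ⇒ 0x2C007 (P1/RW1/US1/PS0)
  lvl2: tbl 0x2C, slot 14 ⇒ 0x3000 (P0/RW0/US0/PS0)
  ✗ PAGE_NOT_PRESENT  [3 reads]
#2 VA=0x4C12156CA (r,user):
  lvl0: tbl 0x24, slot 19 ⇒ 0x2E007 (P1/RW1/US1/PS0)
  lvl1: tbl 0x2E, slot 9 ⇒ 0x32007 (P1/RW1/US1/PS0)
  lvl2: tbl 0x32, slot 21 ⇒ 0x34003 (P1/RW1/US0/PS0)
  ✗ PROTECTION_VIOLATION  [3 reads]
#3 VA=0x302600F6B (w,user):
  lvl0: tbl 0x24, slot 12 ⇒ 0x36007 (P1/RW1/US1/PS0)
  lvl1: tbl 0x36, slot 19 ⇒ 0x39087 (P1/RW1/US1/PS1)
  → PA=0x39F6B (huge @L1)  (2 entries read)
#4 VA=0x70061E2C8 (r,kernel):
  TLB hit vpn=0x70061E → PA=0x2A2C8
#5 VA=0x20161452C (w,user):
  lvl0: tbl 0x24, slot 8 ⇒ 0x3B007 (P1/RW1/US1/PS0)
  lvl1: tbl 0x3B, slot 11 ⇒ 0x3F007 (P1/RW1/US1/PS0)
  lvl2: tbl 0x3F, slot 20 ⇒ 0x41007 (P1/RW1/US1/PS0)
  → PA=0x4152C  (3 entries read)

TLB: [["0x302600", "0x39"], ["0x70061E", "0x2A"], ["0x201614", "0x41"]]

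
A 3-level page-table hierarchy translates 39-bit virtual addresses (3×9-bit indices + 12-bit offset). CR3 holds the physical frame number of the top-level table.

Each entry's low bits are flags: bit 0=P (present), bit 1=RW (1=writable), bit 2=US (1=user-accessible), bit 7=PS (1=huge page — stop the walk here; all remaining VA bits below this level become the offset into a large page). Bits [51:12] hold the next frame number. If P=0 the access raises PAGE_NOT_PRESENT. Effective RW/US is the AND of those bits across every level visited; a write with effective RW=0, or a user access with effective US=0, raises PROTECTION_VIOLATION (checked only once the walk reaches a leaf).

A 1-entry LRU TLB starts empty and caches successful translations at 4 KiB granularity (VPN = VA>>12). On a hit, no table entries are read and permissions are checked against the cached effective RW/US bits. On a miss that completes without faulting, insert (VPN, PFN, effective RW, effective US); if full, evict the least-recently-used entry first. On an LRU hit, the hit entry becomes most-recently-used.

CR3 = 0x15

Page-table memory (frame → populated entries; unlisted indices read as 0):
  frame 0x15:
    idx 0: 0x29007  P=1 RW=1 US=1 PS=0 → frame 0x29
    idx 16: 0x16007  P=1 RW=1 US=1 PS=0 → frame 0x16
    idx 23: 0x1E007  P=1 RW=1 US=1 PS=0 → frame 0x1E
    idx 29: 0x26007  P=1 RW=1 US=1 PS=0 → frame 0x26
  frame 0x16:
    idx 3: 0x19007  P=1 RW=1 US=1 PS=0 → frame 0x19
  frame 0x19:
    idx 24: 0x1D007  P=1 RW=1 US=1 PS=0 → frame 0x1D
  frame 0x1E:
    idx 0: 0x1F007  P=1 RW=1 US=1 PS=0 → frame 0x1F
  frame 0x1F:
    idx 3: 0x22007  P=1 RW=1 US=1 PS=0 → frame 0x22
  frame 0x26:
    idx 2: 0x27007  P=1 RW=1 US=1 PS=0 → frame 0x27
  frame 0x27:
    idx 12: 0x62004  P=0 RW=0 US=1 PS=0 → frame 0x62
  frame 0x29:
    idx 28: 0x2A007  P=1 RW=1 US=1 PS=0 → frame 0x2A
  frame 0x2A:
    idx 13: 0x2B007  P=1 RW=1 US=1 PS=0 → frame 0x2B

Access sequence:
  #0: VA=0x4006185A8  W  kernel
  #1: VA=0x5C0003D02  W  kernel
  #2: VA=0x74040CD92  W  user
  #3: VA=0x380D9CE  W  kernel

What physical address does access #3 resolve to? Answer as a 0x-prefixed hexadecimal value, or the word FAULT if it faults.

Trace:
#0 VA=0x4006185A8 (w,kernel):
  L0 @0x15[16] → 0x16007  P=1,RW=1,US=1,PS=0
  L1 @0x16[3] → 0x19007  P=1,RW=1,US=1,PS=0
  L2 @0x19[24] → 0x1D007  P=1,RW=1,US=1,PS=0
  ✓ 0x1D5A8  — 3 lookups
#1 VA=0x5C0003D02 (w,kernel):
  L0 @0x15[23] → 0x1E007  P=1,RW=1,US=1,PS=0
  L1 @0x1E[0] → 0x1F007  P=1,RW=1,US=1,PS=0
  L2 @0x1F[3] → 0x22007  P=1,RW=1,US=1,PS=0
  ✓ 0x22D02  — 3 lookups
#2 VA=0x74040CD92 (w,user):
  L0 @0x15[29] → 0x26007  P=1,RW=1,US=1,PS=0
  L1 @0x26[2] → 0x27007  P=1,RW=1,US=1,PS=0
  L2 @0x27[12] → 0x62004  P=0,RW=0,US=1,PS=0
  ⇒ fault: PAGE_NOT_PRESENT  — 3 lookups
#3 VA=0x380D9CE (w,kernel):
  L0 @0x15[0] → 0x29007  P=1,RW=1,US=1,PS=0
  L1 @0x29[28] → 0x2A007  P=1,RW=1,US=1,PS=0
  L2 @0x2A[13] → 0x2B007  P=1,RW=1,US=1,PS=0
  ✓ 0x2B9CE  — 3 lookups

Access #3 PA: 0x2B9CE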